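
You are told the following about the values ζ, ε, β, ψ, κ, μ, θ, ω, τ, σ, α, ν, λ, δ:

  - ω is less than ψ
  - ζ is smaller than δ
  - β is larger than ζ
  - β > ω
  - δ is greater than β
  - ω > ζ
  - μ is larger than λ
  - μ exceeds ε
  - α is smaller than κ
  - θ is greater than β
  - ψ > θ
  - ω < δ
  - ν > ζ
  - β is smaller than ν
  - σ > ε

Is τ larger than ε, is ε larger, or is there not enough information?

Following every chain through ε: above ε we get μ, σ.
τ is not reached, and no chain runs the other way from τ to ε.
So the given relations leave the order of ε and τ undetermined.

undetermined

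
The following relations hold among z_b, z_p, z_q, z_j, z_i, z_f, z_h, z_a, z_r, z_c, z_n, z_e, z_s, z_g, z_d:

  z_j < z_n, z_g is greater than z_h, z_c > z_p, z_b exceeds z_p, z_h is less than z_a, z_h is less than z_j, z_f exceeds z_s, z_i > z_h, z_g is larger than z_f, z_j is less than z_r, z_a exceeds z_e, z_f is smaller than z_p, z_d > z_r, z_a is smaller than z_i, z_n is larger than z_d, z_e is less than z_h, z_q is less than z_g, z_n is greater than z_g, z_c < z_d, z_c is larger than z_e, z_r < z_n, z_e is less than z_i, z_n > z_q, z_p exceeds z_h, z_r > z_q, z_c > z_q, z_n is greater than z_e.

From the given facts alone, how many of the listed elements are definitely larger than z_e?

11

The elements the relations force above z_e are z_h, z_j, z_a, z_r, z_i, z_p, z_c, z_b, z_d, z_g, z_n — no chain reaches any other.
That is 11.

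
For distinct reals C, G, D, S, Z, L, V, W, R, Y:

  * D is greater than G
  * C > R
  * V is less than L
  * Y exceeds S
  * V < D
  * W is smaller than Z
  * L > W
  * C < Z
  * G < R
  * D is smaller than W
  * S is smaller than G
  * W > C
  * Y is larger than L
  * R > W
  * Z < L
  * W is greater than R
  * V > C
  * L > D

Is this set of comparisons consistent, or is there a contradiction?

We have W < R stated directly, yet also R < C < V < D < W by chaining the others — so R < W. Contradiction.

inconsistent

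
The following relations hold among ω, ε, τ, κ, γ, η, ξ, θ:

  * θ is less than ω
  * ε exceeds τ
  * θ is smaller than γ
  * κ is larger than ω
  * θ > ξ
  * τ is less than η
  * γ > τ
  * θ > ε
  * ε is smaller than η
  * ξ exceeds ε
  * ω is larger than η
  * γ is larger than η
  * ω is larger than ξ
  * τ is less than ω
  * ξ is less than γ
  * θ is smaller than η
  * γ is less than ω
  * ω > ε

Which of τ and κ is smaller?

τ < ε < ξ < θ < γ < ω < κ, by transitivity through ε, ξ, θ, γ, ω.
So τ < κ; τ is the smaller of the two.

τ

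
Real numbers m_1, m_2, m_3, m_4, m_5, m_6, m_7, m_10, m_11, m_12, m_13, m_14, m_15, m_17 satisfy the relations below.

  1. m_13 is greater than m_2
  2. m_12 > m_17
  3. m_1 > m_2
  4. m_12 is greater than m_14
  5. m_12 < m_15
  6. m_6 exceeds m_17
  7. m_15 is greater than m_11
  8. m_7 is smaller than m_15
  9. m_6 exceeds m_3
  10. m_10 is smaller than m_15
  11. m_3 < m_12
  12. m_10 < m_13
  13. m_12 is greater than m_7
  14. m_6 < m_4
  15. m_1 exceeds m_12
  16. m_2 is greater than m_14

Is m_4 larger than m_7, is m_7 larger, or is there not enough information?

undetermined

Following every chain through m_7: above m_7 we get m_12, m_1, m_15.
m_4 is not reached, and no chain runs the other way from m_4 to m_7.
So the given relations leave the order of m_7 and m_4 undetermined.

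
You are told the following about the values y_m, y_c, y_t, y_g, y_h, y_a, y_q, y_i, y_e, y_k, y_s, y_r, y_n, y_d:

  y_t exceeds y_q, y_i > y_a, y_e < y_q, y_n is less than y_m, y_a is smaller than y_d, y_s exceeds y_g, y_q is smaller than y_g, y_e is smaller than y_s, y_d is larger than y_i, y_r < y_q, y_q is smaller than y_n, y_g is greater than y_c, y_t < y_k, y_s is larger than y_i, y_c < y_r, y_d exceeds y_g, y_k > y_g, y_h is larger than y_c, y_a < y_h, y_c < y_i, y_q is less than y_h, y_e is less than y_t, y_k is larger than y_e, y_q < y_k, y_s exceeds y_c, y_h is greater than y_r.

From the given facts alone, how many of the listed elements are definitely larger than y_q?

From y_q the given relations immediately reach y_t, y_g, y_n, y_k, y_h.
From those, y_s, y_m, y_d — 8 in total.
Nothing else is reachable above y_q; 8 in all.

8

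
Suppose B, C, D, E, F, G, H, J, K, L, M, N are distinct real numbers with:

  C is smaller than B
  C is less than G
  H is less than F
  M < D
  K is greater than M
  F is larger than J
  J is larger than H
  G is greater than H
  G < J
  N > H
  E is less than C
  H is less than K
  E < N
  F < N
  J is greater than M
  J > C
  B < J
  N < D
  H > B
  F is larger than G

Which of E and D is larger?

E < C and C < B give E < B.
Then B < H extends the chain to H.
Then H < G extends the chain to G.
With G < J: E < C < B < H < G < J.
Then J < F extends the chain to F.
With F < N: E < C < B < H < G < J < F < N.
With N < D: E < C < B < H < G < J < F < N < D.
So E < D; D is the larger of the two.

D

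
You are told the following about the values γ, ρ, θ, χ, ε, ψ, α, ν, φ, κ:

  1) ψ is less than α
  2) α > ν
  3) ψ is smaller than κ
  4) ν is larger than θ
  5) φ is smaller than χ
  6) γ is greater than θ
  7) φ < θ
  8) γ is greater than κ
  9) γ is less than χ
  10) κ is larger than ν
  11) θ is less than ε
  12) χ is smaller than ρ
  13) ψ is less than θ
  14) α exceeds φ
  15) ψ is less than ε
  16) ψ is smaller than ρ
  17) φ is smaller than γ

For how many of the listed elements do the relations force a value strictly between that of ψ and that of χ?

4

Chaining upward from ψ reaches: θ, ν, α, κ, γ, ε, ρ.
Chaining downward from χ reaches: φ, θ, ν, κ, γ.
Strictly between ψ and χ are those in both lists: θ, ν, κ, γ — 4 elements.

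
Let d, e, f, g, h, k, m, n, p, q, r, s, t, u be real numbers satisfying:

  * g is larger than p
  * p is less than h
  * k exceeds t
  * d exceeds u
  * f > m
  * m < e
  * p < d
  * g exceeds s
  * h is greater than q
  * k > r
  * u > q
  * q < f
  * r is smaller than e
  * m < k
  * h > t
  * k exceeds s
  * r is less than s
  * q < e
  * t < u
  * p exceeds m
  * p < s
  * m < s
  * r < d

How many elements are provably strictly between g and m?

2

Chaining upward from m reaches: p, f, e, s, h, d, k.
Chaining downward from g reaches: p, r, s.
Strictly between m and g are those in both lists: p, s — 2 elements.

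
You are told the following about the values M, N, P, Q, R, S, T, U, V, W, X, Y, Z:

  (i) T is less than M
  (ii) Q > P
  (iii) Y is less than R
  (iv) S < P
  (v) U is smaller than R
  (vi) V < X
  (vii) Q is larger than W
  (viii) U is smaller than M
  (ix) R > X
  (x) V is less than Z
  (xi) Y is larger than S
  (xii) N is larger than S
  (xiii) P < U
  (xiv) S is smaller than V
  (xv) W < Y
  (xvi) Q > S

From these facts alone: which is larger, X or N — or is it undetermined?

undetermined

Following every chain through X: above X we get R; below X we get S, V.
N is not reached, and no chain runs the other way from N to X.
So the given relations leave the order of X and N undetermined.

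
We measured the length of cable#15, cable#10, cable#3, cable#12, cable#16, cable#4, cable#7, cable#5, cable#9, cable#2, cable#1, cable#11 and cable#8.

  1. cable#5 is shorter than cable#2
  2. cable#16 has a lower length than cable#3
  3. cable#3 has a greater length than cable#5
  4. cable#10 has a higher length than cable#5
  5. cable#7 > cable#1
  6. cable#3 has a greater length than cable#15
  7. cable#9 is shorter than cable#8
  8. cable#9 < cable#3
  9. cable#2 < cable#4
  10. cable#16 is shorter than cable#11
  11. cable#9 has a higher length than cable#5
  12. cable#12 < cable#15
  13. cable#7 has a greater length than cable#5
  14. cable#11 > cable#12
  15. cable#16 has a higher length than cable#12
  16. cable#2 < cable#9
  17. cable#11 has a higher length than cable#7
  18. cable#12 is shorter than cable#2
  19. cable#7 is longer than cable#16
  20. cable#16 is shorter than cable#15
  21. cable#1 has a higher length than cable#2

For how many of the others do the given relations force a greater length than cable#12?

From cable#12 the given relations immediately reach cable#16, cable#15, cable#2, cable#11.
From those, cable#4, cable#1, cable#7, cable#9, cable#3 — 9 in total.
From those, cable#8 — 10 in total.
Nothing else is reachable above cable#12; 10 in all.

10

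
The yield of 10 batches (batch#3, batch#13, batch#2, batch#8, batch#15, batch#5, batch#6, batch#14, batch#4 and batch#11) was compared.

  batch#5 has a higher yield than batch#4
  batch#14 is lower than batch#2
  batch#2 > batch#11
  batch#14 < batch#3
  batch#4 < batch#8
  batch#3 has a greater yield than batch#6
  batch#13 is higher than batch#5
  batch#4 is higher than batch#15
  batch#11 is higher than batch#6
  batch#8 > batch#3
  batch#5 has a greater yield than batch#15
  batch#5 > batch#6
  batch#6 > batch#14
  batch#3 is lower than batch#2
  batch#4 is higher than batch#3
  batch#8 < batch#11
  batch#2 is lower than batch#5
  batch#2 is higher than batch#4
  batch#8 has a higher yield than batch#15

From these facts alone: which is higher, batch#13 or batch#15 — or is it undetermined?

batch#13

batch#15 < batch#4 and batch#4 < batch#8 give batch#15 < batch#8.
Then batch#8 < batch#11 extends the chain to batch#11.
Then batch#11 < batch#2 extends the chain to batch#2.
With batch#2 < batch#5: batch#15 < batch#4 < batch#8 < batch#11 < batch#2 < batch#5.
With batch#5 < batch#13: batch#15 < batch#4 < batch#8 < batch#11 < batch#2 < batch#5 < batch#13.
So batch#13 is higher.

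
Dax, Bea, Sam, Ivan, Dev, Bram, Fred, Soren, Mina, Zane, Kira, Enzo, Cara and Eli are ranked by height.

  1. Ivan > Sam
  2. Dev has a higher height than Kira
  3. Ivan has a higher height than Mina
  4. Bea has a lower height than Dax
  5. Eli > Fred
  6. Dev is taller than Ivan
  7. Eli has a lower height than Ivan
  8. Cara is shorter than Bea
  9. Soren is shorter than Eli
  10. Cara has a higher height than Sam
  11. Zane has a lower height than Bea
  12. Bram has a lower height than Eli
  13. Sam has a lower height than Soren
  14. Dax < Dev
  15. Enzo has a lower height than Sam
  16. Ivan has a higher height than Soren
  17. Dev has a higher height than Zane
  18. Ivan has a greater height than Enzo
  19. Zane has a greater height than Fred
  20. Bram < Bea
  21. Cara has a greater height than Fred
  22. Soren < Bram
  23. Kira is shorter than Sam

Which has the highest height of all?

Dev

Kira is not greatest since Kira < Sam; Enzo is not greatest since Enzo < Ivan; Sam is not greatest since Sam < Cara; Soren is not greatest since Soren < Bram; Bram is not greatest since Bram < Eli; Fred is not greatest since Fred < Zane; Mina is not greatest since Mina < Ivan; Zane is not greatest since Zane < Dev; Eli is not greatest since Eli < Ivan; Ivan is not greatest since Ivan < Dev; Cara is not greatest since Cara < Bea; Bea is not greatest since Bea < Dax; Dax is not greatest since Dax < Dev.
Only Dev has nothing above it, so Dev is the highest height.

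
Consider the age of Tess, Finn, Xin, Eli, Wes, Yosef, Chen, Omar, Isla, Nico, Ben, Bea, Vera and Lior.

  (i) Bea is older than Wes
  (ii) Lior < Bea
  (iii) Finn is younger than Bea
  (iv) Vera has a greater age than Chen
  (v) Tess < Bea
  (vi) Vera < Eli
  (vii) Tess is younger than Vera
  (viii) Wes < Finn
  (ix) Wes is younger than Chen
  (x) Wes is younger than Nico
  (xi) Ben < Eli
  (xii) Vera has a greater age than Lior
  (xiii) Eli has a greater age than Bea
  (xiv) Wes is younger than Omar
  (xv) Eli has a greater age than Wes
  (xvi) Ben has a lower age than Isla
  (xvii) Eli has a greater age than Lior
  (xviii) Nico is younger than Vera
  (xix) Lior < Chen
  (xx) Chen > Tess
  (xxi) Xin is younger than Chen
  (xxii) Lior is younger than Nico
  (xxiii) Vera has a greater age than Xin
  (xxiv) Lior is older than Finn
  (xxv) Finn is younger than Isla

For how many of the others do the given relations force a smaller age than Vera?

From Vera the given relations immediately reach Xin, Tess, Lior, Chen, Nico.
From those, Wes, Finn — 7 in total.
No other element is forced below Vera by the given relations, so the count is 7.

7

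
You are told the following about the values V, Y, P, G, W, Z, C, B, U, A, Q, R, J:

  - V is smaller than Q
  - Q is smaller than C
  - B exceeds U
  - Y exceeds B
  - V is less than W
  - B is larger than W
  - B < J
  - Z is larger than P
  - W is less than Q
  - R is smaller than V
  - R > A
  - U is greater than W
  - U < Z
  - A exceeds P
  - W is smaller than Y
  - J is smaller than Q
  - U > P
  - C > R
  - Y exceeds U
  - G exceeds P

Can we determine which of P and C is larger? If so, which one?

C

The relevant relations are P < A; A < R; R < V; V < W; W < U; U < B; B < J; J < Q; Q < C.
Chaining these gives P < A < R < V < W < U < B < J < Q < C.
So C is larger.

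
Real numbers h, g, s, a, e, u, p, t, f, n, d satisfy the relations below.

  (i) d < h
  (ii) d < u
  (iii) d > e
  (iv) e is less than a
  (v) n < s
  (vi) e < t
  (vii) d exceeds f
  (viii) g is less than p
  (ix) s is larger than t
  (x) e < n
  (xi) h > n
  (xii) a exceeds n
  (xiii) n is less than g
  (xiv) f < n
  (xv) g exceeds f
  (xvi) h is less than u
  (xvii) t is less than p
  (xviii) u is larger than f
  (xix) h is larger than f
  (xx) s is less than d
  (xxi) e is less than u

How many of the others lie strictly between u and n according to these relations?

3

The relations place n below u. An element lies strictly between them when it is forced above n and also forced below u.
Above n: {s, d, h, g, p, a}. Below u: {e, f, t, s, d, h}.
Intersection: {s, d, h} — 3.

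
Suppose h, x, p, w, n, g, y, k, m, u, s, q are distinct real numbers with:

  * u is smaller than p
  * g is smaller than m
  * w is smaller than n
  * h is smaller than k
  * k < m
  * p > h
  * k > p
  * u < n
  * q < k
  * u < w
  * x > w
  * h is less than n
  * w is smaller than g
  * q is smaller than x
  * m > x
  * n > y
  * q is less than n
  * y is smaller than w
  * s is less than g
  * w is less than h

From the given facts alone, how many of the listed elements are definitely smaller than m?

From m the given relations immediately reach g, k, x.
From those, q, w, s, h, p — 8 in total.
From those, y, u — 10 in total.
No other element is forced below m by the given relations, so the count is 10.

10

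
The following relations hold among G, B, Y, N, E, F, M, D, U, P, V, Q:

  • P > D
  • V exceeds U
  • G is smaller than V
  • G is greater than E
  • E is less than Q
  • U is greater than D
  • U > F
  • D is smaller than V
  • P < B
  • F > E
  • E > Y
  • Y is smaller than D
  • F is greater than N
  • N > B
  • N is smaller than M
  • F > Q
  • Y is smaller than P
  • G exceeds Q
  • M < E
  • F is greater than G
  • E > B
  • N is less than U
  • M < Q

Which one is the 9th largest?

The consecutive relations fix a unique order: Y < D < P < B < N < M < E < Q < G < F < U < V.
The 9th largest is B.

B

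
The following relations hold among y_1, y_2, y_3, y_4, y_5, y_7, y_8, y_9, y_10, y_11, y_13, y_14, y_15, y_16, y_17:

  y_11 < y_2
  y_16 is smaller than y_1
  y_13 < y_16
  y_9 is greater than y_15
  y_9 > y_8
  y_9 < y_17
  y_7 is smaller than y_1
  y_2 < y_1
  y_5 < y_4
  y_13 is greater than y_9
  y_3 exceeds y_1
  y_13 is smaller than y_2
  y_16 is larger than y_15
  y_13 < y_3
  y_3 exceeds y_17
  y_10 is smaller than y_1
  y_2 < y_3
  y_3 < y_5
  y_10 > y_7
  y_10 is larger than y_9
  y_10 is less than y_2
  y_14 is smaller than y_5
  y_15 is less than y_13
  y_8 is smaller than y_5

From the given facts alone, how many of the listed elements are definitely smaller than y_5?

The elements the relations force below y_5 are y_7, y_15, y_8, y_9, y_17, y_14, y_10, y_13, y_16, y_11, y_2, y_1, y_3 — no chain reaches any other.
That is 13.

13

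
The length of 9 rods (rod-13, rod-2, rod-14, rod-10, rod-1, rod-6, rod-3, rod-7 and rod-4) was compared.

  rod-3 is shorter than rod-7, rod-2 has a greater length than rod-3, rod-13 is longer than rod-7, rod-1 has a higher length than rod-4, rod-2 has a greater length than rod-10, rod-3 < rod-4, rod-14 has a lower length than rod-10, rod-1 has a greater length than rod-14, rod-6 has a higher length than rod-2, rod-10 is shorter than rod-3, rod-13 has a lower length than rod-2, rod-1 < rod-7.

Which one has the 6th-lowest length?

Chaining the given pairs: rod-14 < rod-10 < rod-3 < rod-4 < rod-1 < rod-7 < rod-13 < rod-2 < rod-6.
Counting 6 from the smallest end gives rod-7.

rod-7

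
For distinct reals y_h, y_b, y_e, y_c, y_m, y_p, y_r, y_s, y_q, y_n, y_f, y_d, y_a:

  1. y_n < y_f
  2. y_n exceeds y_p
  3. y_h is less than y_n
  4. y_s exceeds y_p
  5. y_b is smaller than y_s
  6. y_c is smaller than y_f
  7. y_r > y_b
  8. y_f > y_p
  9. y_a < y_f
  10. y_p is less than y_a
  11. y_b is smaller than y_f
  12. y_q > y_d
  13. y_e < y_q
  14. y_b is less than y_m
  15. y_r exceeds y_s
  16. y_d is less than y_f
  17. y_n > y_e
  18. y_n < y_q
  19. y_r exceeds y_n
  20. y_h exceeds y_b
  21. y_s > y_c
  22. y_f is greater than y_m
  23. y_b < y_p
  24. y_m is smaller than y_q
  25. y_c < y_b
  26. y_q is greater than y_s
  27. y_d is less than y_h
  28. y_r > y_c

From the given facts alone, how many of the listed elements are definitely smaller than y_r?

From y_r the given relations immediately reach y_c, y_b, y_s, y_n.
From those, y_h, y_p, y_e — 7 in total.
From those, y_d — 8 in total.
No other element is forced below y_r by the given relations, so the count is 8.

8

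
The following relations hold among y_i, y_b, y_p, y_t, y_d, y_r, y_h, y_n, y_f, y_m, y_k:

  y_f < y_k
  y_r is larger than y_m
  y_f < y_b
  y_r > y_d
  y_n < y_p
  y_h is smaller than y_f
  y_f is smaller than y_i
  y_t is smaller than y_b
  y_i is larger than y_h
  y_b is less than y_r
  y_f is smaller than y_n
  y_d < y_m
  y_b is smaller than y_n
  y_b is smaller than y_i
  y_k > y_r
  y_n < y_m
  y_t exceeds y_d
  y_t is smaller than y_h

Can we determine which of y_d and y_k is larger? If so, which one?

y_k

y_d < y_t and y_t < y_h give y_d < y_h.
Then y_h < y_f extends the chain to y_f.
Then y_f < y_b extends the chain to y_b.
With y_b < y_n: y_d < y_t < y_h < y_f < y_b < y_n.
With y_n < y_m: y_d < y_t < y_h < y_f < y_b < y_n < y_m.
With y_m < y_r: y_d < y_t < y_h < y_f < y_b < y_n < y_m < y_r.
Then y_r < y_k extends the chain to y_k.
So y_k is larger.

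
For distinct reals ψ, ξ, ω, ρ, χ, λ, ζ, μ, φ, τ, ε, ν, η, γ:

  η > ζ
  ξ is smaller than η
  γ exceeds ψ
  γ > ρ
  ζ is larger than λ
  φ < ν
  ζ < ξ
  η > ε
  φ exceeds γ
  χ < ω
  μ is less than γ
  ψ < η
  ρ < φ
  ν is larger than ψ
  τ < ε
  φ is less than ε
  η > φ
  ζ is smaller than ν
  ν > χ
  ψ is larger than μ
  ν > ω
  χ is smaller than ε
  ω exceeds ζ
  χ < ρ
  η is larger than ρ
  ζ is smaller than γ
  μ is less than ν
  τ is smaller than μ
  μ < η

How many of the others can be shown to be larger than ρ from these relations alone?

The elements the relations force above ρ are γ, φ, ν, ε, η — no chain reaches any other.
That is 5.

5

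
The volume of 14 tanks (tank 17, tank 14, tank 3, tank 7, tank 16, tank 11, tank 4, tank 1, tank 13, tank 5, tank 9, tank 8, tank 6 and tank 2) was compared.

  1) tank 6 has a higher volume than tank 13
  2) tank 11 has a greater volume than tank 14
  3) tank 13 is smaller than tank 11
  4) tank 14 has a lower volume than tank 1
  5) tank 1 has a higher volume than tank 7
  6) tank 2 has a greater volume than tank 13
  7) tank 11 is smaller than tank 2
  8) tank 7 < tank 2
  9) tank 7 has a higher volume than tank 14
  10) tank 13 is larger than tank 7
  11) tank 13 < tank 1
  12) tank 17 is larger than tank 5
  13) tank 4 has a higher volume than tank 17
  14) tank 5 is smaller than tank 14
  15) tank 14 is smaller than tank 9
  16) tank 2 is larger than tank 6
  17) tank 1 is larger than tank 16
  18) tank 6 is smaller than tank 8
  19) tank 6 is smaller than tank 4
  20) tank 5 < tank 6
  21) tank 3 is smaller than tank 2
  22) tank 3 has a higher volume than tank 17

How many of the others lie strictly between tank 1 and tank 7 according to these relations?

1

The relations place tank 7 below tank 1. An element lies strictly between them when it is forced above tank 7 and also forced below tank 1.
Above tank 7: {tank 13, tank 6, tank 11, tank 8, tank 4, tank 2}. Below tank 1: {tank 5, tank 14, tank 13, tank 16}.
Intersection: {tank 13} — 1.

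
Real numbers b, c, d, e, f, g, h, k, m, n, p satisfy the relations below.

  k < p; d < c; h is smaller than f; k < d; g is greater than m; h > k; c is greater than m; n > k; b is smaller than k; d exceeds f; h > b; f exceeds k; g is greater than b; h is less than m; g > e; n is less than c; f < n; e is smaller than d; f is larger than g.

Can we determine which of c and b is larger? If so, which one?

c

Link the given pairs in sequence: b < k; k < h; h < m; m < g; g < f; f < d; d < c.
Together: b < k < h < m < g < f < d < c.
So c is larger.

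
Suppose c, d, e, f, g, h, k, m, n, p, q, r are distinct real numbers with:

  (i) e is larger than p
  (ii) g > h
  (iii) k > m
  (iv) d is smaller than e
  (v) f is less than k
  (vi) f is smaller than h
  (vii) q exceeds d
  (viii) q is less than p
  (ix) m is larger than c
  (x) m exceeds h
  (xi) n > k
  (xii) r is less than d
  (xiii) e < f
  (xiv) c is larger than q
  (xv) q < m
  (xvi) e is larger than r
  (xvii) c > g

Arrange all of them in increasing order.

r < d < q < p < e < f < h < g < c < m < k < n

Nothing is placed below r, so it is least; from there r < d; d < q; q < p; p < e; e < f; f < h; h < g; g < c; c < m; m < k; k < n, each given directly.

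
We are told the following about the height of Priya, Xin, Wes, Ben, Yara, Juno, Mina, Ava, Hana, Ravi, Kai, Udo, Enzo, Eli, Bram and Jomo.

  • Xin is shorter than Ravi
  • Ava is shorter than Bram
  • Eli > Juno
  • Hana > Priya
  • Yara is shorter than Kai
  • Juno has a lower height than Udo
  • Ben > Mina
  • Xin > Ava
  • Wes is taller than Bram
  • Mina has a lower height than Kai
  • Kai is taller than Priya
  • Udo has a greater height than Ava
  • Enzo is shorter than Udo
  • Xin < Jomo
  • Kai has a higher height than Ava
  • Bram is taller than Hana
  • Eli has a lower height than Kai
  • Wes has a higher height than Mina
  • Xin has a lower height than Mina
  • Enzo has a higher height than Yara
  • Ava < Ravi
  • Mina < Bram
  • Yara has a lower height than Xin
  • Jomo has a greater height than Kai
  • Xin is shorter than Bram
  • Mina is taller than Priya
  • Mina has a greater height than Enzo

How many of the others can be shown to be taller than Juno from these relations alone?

From Juno the given relations immediately reach Udo, Eli.
From those, Kai — 3 in total.
From those, Jomo — 4 in total.
No other element is forced above Juno by the given relations, so the count is 4.

4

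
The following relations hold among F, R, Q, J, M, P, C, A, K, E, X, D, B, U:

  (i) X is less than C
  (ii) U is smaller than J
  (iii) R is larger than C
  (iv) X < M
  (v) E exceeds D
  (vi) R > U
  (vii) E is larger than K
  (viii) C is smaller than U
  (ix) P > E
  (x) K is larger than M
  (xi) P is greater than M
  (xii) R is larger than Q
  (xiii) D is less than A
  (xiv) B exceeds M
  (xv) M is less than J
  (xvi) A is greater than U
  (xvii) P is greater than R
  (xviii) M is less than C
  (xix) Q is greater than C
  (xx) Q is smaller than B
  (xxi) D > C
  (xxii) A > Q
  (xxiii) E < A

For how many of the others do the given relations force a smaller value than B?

From B the given relations immediately reach M, Q.
From those, X, C — 4 in total.
No other element is forced below B by the given relations, so the count is 4.

4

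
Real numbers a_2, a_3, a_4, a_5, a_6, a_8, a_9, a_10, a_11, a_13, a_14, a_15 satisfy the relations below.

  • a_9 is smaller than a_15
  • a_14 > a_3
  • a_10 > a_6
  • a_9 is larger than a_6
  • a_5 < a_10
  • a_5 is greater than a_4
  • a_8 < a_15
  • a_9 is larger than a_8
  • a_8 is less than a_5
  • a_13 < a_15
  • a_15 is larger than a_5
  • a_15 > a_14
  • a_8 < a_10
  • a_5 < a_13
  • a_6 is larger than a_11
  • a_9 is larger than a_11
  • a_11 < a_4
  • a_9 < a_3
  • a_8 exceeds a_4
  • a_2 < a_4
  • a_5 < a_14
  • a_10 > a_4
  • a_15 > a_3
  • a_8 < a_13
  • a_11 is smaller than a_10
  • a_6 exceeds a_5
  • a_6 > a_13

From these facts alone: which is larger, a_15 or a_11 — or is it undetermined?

a_15

a_11 < a_4 < a_8 < a_5 < a_13 < a_6 < a_9 < a_3 < a_14 < a_15, by transitivity through a_4, a_8, a_5, a_13, a_6, a_9, a_3, a_14.
So a_15 is larger.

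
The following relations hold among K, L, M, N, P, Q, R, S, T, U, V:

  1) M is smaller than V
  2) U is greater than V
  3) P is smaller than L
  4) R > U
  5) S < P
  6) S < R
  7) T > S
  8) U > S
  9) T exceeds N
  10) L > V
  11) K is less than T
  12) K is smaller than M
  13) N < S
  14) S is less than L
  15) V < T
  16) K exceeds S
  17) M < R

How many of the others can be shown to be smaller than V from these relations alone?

4

From V the given relations immediately reach M.
From those, K — 2 in total.
From those, S — 3 in total.
From those, N — 4 in total.
Nothing else is reachable below V; 4 in all.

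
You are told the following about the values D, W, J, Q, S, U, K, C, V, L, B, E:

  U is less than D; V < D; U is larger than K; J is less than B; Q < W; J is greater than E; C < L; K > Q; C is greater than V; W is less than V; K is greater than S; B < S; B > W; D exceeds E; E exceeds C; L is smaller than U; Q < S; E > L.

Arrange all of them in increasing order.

Q < W < V < C < L < E < J < B < S < K < U < D

The consecutive links are each given: Q < W; W < V; V < C; C < L; L < E; E < J; J < B; B < S; S < K; K < U; U < D.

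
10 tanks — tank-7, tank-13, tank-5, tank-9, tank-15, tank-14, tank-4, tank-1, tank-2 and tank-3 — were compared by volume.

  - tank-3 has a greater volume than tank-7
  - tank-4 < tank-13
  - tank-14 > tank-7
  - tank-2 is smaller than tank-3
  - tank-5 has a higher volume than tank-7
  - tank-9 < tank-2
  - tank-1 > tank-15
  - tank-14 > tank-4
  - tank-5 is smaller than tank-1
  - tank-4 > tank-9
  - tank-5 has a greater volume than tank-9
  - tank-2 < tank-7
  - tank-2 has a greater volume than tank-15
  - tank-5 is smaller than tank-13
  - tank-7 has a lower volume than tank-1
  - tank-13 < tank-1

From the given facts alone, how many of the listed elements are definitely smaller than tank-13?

From tank-13 the given relations immediately reach tank-4, tank-5.
From those, tank-9, tank-7 — 4 in total.
From those, tank-2 — 5 in total.
From those, tank-15 — 6 in total.
Nothing else is reachable below tank-13; 6 in all.

6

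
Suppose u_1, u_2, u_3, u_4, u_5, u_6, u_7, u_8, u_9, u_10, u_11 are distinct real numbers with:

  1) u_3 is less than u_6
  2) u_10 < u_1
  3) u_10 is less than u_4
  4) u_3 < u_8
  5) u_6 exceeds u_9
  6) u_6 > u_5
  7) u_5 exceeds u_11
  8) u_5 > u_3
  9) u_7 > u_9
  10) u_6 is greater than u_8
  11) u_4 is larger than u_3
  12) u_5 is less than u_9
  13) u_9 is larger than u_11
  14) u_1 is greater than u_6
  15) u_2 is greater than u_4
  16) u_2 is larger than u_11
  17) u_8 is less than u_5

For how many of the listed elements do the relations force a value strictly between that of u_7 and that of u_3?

The relations place u_3 below u_7. An element lies strictly between them when it is forced above u_3 and also forced below u_7.
Above u_3: {u_4, u_8, u_5, u_9, u_6, u_1, u_2}. Below u_7: {u_11, u_8, u_5, u_9}.
Intersection: {u_8, u_5, u_9} — 3.

3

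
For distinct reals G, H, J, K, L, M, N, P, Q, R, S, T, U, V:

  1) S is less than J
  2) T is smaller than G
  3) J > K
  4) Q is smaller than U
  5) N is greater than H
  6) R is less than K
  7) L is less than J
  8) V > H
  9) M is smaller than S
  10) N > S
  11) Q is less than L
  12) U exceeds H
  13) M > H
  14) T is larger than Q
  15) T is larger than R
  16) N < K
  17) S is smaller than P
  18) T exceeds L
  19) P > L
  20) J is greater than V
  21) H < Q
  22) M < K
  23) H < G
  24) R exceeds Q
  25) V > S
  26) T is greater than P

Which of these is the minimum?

Chaining upward from H: directly above it, Q, M, U, V, N, G; then S, L, R, K, J, T; then P.
That covers every other element, and nothing is given below H, so H is the minimum.

H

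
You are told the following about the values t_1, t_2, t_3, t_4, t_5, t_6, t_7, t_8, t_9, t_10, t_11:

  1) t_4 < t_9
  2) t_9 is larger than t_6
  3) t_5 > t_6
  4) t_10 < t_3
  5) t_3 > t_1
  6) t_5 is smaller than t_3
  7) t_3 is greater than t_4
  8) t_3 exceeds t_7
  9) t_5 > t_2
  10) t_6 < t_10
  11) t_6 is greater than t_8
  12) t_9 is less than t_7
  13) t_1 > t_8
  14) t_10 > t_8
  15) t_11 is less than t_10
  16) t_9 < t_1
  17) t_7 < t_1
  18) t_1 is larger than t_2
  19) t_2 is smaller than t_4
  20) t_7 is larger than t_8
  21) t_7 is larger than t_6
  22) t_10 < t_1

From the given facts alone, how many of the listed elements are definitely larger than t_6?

The elements the relations force above t_6 are t_5, t_10, t_9, t_7, t_1, t_3 — no chain reaches any other.
That is 6.

6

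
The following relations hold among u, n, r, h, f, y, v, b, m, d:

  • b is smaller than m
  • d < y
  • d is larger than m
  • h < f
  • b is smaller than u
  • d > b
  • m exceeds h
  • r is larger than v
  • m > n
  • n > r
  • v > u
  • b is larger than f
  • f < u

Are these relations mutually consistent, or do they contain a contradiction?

consistent

The single ordering h < f < b < u < v < r < n < m < d < y satisfies every listed relation, so no contradiction arises.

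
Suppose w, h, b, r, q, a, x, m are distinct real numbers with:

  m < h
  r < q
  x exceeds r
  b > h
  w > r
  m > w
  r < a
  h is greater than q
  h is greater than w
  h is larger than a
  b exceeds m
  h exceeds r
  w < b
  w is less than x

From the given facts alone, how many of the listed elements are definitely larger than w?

4

The elements the relations force above w are m, x, h, b — no chain reaches any other.
That is 4.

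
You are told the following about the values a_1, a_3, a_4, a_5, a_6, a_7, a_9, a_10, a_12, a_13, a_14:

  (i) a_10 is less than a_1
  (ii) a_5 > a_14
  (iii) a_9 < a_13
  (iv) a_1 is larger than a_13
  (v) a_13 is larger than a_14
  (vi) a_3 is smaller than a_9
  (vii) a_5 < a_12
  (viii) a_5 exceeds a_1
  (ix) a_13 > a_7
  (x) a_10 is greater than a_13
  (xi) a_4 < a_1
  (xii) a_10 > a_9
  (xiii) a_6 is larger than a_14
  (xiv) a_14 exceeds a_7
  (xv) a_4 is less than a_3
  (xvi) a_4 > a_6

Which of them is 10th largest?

Chaining the given pairs: a_7 < a_14 < a_6 < a_4 < a_3 < a_9 < a_13 < a_10 < a_1 < a_5 < a_12.
Counting 10 from the largest end gives a_14.

a_14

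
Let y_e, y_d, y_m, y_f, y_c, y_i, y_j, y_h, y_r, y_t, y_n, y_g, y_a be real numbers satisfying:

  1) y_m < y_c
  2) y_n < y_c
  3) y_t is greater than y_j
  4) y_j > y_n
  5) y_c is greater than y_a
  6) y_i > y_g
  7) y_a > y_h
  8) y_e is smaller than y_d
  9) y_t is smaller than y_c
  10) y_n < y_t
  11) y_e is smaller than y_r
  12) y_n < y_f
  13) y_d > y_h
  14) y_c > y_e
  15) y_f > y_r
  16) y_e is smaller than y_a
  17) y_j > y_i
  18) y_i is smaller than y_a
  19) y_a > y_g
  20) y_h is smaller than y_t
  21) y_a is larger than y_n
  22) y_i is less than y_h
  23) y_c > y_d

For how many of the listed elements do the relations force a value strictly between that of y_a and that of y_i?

Chaining upward from y_i reaches: y_h, y_d, y_j, y_t, y_c.
Chaining downward from y_a reaches: y_g, y_e, y_h, y_n.
Strictly between y_i and y_a are those in both lists: y_h — 1 element.

1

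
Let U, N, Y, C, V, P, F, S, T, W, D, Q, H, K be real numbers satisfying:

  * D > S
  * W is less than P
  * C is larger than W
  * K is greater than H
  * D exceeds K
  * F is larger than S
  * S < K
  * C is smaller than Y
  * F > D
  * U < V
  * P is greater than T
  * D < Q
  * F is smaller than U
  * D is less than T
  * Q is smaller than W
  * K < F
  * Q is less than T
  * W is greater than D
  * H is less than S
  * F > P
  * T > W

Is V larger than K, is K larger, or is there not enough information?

Link the given pairs in sequence: K < D; D < Q; Q < W; W < T; T < P; P < F; F < U; U < V.
Together: K < D < Q < W < T < P < F < U < V.
So V is larger.

V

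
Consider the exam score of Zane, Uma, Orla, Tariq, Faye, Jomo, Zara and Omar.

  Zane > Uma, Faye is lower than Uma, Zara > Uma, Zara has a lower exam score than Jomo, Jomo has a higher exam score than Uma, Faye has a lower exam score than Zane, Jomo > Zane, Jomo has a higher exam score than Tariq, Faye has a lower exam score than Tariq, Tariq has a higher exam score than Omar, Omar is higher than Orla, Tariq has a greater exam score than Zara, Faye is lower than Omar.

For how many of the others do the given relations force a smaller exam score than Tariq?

5

The elements the relations force below Tariq are Faye, Orla, Omar, Uma, Zara — no chain reaches any other.
That is 5.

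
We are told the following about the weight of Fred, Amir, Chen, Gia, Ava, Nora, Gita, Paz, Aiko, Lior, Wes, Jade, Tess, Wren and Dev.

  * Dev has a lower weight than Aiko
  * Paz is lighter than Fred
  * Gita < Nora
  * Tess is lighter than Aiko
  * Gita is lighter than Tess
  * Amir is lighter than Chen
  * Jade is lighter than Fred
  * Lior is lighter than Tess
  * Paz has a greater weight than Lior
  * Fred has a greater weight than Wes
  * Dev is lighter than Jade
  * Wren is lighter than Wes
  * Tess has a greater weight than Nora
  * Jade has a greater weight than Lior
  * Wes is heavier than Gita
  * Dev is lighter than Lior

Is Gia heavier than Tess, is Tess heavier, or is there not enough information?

Following every chain through Tess: above Tess we get Aiko; below Tess we get Dev, Gita, Lior, Nora.
Gia is not reached, and no chain runs the other way from Gia to Tess.
So the given relations leave the order of Tess and Gia undetermined.

undetermined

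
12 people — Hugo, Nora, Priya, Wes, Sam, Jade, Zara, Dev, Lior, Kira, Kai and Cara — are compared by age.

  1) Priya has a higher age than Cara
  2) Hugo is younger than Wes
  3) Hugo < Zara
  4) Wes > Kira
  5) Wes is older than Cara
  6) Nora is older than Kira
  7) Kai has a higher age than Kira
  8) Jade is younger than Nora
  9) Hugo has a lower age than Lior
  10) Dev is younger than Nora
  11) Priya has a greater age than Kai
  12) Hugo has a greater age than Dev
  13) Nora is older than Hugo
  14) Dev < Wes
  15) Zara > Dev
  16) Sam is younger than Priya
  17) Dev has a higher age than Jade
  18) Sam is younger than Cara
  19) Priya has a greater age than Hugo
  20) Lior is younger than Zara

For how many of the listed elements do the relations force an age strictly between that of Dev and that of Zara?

The relations place Dev below Zara. An element lies strictly between them when it is forced above Dev and also forced below Zara.
Above Dev: {Hugo, Lior, Nora, Wes, Priya}. Below Zara: {Jade, Hugo, Lior}.
Intersection: {Hugo, Lior} — 2.

2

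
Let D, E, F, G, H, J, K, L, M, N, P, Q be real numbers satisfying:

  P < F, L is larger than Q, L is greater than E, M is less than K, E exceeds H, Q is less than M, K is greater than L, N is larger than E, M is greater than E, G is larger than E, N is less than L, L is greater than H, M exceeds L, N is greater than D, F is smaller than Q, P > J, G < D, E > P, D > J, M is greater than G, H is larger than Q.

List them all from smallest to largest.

J < P < F < Q < H < E < G < D < N < L < M < K

Nothing is placed below J, so it is least; from there J < P; P < F; F < Q; Q < H; H < E; E < G; G < D; D < N; N < L; L < M; M < K, each given directly.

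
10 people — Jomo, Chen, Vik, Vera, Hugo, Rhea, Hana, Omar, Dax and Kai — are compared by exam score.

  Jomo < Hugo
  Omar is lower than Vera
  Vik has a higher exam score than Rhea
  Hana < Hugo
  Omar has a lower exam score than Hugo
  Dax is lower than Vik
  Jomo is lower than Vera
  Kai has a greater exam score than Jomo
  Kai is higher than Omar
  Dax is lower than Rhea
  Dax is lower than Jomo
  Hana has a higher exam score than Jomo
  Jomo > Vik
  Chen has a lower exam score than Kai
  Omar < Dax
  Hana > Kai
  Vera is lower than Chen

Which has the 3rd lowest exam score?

Rhea

The consecutive relations fix a unique order: Omar < Dax < Rhea < Vik < Jomo < Vera < Chen < Kai < Hana < Hugo.
The 3rd smallest is Rhea.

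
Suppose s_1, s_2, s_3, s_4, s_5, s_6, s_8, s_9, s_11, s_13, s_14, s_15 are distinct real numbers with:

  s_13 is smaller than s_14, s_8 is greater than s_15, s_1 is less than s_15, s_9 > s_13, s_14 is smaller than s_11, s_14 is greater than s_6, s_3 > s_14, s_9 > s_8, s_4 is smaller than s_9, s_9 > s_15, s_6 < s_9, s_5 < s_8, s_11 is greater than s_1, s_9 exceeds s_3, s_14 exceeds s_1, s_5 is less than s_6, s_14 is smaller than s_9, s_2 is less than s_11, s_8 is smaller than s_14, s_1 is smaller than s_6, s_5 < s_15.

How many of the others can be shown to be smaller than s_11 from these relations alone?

The elements the relations force below s_11 are s_5, s_1, s_6, s_2, s_15, s_13, s_8, s_14 — no chain reaches any other.
That is 8.

8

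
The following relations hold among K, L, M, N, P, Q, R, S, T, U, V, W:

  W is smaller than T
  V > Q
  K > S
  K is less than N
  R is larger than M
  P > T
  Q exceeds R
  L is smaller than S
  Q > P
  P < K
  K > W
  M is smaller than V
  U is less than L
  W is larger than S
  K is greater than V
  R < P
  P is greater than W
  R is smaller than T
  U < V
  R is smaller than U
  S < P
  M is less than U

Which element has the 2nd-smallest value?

Piecing the relations together gives one ordering: M < R < U < L < S < W < T < P < Q < V < K < N.
The 2nd smallest is R.

R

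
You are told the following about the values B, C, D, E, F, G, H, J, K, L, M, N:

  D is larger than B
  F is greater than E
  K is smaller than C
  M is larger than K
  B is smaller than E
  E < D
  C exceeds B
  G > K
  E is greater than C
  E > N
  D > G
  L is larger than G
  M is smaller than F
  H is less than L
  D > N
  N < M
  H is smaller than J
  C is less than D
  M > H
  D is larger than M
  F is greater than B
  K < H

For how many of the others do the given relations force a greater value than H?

The elements the relations force above H are M, D, L, F, J — no chain reaches any other.
That is 5.

5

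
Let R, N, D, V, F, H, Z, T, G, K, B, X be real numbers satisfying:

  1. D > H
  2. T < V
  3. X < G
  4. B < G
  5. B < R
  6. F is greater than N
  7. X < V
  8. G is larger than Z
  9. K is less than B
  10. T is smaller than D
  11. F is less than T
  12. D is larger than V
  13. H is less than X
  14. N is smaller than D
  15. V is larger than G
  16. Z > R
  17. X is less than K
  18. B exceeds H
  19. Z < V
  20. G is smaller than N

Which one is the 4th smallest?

The consecutive relations fix a unique order: H < X < K < B < R < Z < G < N < F < T < V < D.
The 4th smallest is B.

B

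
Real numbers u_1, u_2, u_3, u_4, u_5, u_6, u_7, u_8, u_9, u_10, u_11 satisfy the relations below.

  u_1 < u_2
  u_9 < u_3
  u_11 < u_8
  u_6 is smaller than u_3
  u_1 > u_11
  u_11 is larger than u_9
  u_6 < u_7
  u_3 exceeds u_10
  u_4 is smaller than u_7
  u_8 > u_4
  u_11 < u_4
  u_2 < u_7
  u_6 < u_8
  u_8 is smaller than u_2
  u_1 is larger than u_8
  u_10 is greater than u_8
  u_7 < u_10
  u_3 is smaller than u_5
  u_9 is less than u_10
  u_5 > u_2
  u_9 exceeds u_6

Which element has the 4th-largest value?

u_7

Piecing the relations together gives one ordering: u_6 < u_9 < u_11 < u_4 < u_8 < u_1 < u_2 < u_7 < u_10 < u_3 < u_5.
Counting 4 from the largest end gives u_7.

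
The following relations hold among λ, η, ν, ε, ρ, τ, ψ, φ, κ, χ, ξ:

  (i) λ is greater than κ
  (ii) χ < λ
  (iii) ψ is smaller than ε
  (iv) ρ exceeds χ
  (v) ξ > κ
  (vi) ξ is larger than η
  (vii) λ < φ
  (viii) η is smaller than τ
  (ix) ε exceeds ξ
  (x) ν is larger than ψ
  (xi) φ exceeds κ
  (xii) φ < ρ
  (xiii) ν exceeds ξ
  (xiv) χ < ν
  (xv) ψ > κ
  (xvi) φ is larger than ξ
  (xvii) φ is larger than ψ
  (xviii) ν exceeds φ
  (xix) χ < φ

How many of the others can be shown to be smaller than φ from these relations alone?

6

From φ the given relations immediately reach κ, χ, λ, ξ, ψ.
From those, η — 6 in total.
No other element is forced below φ by the given relations, so the count is 6.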